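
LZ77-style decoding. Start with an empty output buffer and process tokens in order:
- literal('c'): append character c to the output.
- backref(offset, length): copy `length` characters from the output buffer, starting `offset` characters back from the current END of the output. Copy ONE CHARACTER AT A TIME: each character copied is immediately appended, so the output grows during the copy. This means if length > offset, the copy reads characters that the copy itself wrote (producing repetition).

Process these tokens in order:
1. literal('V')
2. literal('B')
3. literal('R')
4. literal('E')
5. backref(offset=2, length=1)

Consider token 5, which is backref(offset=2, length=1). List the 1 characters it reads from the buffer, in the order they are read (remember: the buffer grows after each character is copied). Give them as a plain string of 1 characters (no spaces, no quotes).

Answer: R

Derivation:
Token 1: literal('V'). Output: "V"
Token 2: literal('B'). Output: "VB"
Token 3: literal('R'). Output: "VBR"
Token 4: literal('E'). Output: "VBRE"
Token 5: backref(off=2, len=1). Buffer before: "VBRE" (len 4)
  byte 1: read out[2]='R', append. Buffer now: "VBRER"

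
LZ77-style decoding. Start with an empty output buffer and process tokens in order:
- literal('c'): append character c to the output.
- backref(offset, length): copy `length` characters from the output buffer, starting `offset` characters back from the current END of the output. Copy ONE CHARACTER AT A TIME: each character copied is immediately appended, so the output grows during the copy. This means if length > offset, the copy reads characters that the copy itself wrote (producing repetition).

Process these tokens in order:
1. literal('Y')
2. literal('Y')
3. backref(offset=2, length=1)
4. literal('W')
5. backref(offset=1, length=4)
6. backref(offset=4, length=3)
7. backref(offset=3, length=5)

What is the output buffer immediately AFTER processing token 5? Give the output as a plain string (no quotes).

Token 1: literal('Y'). Output: "Y"
Token 2: literal('Y'). Output: "YY"
Token 3: backref(off=2, len=1). Copied 'Y' from pos 0. Output: "YYY"
Token 4: literal('W'). Output: "YYYW"
Token 5: backref(off=1, len=4) (overlapping!). Copied 'WWWW' from pos 3. Output: "YYYWWWWW"

Answer: YYYWWWWW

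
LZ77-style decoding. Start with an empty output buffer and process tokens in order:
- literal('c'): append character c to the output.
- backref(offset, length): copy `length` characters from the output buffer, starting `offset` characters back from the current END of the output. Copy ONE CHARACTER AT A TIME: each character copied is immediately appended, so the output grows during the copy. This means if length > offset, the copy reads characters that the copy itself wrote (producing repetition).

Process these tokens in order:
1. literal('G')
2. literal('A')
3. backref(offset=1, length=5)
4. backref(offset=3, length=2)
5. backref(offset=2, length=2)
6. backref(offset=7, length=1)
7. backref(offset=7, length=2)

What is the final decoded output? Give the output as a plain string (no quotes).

Answer: GAAAAAAAAAAAAA

Derivation:
Token 1: literal('G'). Output: "G"
Token 2: literal('A'). Output: "GA"
Token 3: backref(off=1, len=5) (overlapping!). Copied 'AAAAA' from pos 1. Output: "GAAAAAA"
Token 4: backref(off=3, len=2). Copied 'AA' from pos 4. Output: "GAAAAAAAA"
Token 5: backref(off=2, len=2). Copied 'AA' from pos 7. Output: "GAAAAAAAAAA"
Token 6: backref(off=7, len=1). Copied 'A' from pos 4. Output: "GAAAAAAAAAAA"
Token 7: backref(off=7, len=2). Copied 'AA' from pos 5. Output: "GAAAAAAAAAAAAA"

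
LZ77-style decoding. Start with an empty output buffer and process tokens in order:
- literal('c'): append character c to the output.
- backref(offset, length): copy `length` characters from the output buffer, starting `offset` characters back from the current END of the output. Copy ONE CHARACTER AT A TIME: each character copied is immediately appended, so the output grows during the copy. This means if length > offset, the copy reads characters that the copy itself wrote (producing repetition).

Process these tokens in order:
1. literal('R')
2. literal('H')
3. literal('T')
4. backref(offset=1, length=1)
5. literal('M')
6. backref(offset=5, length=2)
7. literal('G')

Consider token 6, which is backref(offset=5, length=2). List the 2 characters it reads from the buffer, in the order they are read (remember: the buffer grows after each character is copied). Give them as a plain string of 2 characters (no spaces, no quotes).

Answer: RH

Derivation:
Token 1: literal('R'). Output: "R"
Token 2: literal('H'). Output: "RH"
Token 3: literal('T'). Output: "RHT"
Token 4: backref(off=1, len=1). Copied 'T' from pos 2. Output: "RHTT"
Token 5: literal('M'). Output: "RHTTM"
Token 6: backref(off=5, len=2). Buffer before: "RHTTM" (len 5)
  byte 1: read out[0]='R', append. Buffer now: "RHTTMR"
  byte 2: read out[1]='H', append. Buffer now: "RHTTMRH"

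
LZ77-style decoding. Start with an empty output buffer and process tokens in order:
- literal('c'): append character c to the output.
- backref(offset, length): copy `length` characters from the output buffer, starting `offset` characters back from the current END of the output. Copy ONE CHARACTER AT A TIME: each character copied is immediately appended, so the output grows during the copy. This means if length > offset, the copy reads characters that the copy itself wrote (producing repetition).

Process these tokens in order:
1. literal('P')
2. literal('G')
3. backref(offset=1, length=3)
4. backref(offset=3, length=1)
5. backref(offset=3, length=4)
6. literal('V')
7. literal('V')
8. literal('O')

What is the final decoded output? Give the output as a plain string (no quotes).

Answer: PGGGGGGGGGVVO

Derivation:
Token 1: literal('P'). Output: "P"
Token 2: literal('G'). Output: "PG"
Token 3: backref(off=1, len=3) (overlapping!). Copied 'GGG' from pos 1. Output: "PGGGG"
Token 4: backref(off=3, len=1). Copied 'G' from pos 2. Output: "PGGGGG"
Token 5: backref(off=3, len=4) (overlapping!). Copied 'GGGG' from pos 3. Output: "PGGGGGGGGG"
Token 6: literal('V'). Output: "PGGGGGGGGGV"
Token 7: literal('V'). Output: "PGGGGGGGGGVV"
Token 8: literal('O'). Output: "PGGGGGGGGGVVO"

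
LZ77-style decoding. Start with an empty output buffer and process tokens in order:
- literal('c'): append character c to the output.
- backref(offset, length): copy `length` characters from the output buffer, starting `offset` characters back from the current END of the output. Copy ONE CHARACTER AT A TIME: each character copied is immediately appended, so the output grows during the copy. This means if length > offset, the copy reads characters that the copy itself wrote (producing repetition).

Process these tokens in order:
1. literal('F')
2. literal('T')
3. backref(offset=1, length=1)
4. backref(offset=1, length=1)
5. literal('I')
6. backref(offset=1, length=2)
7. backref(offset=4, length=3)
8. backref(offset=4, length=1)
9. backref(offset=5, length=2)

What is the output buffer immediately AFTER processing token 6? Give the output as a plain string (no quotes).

Token 1: literal('F'). Output: "F"
Token 2: literal('T'). Output: "FT"
Token 3: backref(off=1, len=1). Copied 'T' from pos 1. Output: "FTT"
Token 4: backref(off=1, len=1). Copied 'T' from pos 2. Output: "FTTT"
Token 5: literal('I'). Output: "FTTTI"
Token 6: backref(off=1, len=2) (overlapping!). Copied 'II' from pos 4. Output: "FTTTIII"

Answer: FTTTIII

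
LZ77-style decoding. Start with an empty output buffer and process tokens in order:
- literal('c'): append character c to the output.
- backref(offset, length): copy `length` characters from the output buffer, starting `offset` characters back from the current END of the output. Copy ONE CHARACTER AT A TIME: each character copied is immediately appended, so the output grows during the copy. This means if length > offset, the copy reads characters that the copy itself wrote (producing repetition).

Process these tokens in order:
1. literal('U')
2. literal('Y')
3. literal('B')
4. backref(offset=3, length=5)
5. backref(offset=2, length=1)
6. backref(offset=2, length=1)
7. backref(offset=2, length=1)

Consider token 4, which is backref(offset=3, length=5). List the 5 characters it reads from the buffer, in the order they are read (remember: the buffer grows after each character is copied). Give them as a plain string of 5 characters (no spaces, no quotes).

Token 1: literal('U'). Output: "U"
Token 2: literal('Y'). Output: "UY"
Token 3: literal('B'). Output: "UYB"
Token 4: backref(off=3, len=5). Buffer before: "UYB" (len 3)
  byte 1: read out[0]='U', append. Buffer now: "UYBU"
  byte 2: read out[1]='Y', append. Buffer now: "UYBUY"
  byte 3: read out[2]='B', append. Buffer now: "UYBUYB"
  byte 4: read out[3]='U', append. Buffer now: "UYBUYBU"
  byte 5: read out[4]='Y', append. Buffer now: "UYBUYBUY"

Answer: UYBUY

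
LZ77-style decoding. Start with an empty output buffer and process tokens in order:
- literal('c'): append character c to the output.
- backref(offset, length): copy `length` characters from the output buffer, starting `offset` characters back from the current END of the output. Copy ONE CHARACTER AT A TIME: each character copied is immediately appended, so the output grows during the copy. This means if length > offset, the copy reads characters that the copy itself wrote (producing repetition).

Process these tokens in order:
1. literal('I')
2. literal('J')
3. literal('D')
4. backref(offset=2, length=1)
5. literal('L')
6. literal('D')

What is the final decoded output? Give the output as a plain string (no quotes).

Answer: IJDJLD

Derivation:
Token 1: literal('I'). Output: "I"
Token 2: literal('J'). Output: "IJ"
Token 3: literal('D'). Output: "IJD"
Token 4: backref(off=2, len=1). Copied 'J' from pos 1. Output: "IJDJ"
Token 5: literal('L'). Output: "IJDJL"
Token 6: literal('D'). Output: "IJDJLD"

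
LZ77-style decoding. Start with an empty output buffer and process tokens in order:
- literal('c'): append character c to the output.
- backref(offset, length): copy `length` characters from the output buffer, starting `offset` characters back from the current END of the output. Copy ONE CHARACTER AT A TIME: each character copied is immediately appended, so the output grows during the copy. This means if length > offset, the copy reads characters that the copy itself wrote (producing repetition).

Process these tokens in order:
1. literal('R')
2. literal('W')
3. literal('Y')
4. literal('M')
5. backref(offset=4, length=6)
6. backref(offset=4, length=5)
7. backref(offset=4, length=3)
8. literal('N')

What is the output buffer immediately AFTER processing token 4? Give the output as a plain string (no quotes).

Answer: RWYM

Derivation:
Token 1: literal('R'). Output: "R"
Token 2: literal('W'). Output: "RW"
Token 3: literal('Y'). Output: "RWY"
Token 4: literal('M'). Output: "RWYM"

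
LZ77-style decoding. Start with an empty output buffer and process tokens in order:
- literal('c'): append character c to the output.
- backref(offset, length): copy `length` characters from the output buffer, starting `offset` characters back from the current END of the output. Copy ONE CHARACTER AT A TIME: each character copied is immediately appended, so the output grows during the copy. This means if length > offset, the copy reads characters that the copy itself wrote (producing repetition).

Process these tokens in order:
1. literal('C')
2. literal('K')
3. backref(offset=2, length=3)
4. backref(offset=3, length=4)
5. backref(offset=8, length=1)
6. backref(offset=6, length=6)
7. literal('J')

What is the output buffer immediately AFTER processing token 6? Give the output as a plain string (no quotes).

Answer: CKCKCCKCCKCCKCCK

Derivation:
Token 1: literal('C'). Output: "C"
Token 2: literal('K'). Output: "CK"
Token 3: backref(off=2, len=3) (overlapping!). Copied 'CKC' from pos 0. Output: "CKCKC"
Token 4: backref(off=3, len=4) (overlapping!). Copied 'CKCC' from pos 2. Output: "CKCKCCKCC"
Token 5: backref(off=8, len=1). Copied 'K' from pos 1. Output: "CKCKCCKCCK"
Token 6: backref(off=6, len=6). Copied 'CCKCCK' from pos 4. Output: "CKCKCCKCCKCCKCCK"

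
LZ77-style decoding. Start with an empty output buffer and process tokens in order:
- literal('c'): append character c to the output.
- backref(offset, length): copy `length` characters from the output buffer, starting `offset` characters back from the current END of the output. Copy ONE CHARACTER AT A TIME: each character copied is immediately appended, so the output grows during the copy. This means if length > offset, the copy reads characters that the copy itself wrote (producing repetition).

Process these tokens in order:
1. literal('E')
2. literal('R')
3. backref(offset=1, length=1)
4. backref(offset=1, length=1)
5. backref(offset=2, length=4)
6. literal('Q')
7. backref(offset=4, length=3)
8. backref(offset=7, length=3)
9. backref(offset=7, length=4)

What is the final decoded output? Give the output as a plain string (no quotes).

Token 1: literal('E'). Output: "E"
Token 2: literal('R'). Output: "ER"
Token 3: backref(off=1, len=1). Copied 'R' from pos 1. Output: "ERR"
Token 4: backref(off=1, len=1). Copied 'R' from pos 2. Output: "ERRR"
Token 5: backref(off=2, len=4) (overlapping!). Copied 'RRRR' from pos 2. Output: "ERRRRRRR"
Token 6: literal('Q'). Output: "ERRRRRRRQ"
Token 7: backref(off=4, len=3). Copied 'RRR' from pos 5. Output: "ERRRRRRRQRRR"
Token 8: backref(off=7, len=3). Copied 'RRR' from pos 5. Output: "ERRRRRRRQRRRRRR"
Token 9: backref(off=7, len=4). Copied 'QRRR' from pos 8. Output: "ERRRRRRRQRRRRRRQRRR"

Answer: ERRRRRRRQRRRRRRQRRR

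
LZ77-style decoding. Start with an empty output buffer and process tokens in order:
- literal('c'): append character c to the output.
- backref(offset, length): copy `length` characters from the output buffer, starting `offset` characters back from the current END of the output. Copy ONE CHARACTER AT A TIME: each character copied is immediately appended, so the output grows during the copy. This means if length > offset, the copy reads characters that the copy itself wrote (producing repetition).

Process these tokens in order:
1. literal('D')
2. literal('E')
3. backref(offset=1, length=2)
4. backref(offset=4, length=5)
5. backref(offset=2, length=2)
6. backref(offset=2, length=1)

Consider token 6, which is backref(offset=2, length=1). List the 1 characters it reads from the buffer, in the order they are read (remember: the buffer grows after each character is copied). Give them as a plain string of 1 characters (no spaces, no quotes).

Answer: E

Derivation:
Token 1: literal('D'). Output: "D"
Token 2: literal('E'). Output: "DE"
Token 3: backref(off=1, len=2) (overlapping!). Copied 'EE' from pos 1. Output: "DEEE"
Token 4: backref(off=4, len=5) (overlapping!). Copied 'DEEED' from pos 0. Output: "DEEEDEEED"
Token 5: backref(off=2, len=2). Copied 'ED' from pos 7. Output: "DEEEDEEEDED"
Token 6: backref(off=2, len=1). Buffer before: "DEEEDEEEDED" (len 11)
  byte 1: read out[9]='E', append. Buffer now: "DEEEDEEEDEDE"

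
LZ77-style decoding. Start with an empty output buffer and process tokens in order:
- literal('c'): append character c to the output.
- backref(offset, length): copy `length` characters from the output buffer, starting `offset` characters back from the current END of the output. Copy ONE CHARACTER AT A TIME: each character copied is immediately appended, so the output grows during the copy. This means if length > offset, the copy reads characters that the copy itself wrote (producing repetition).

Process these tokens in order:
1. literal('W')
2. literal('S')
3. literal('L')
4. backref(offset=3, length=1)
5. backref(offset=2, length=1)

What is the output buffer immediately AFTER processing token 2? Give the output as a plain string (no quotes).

Answer: WS

Derivation:
Token 1: literal('W'). Output: "W"
Token 2: literal('S'). Output: "WS"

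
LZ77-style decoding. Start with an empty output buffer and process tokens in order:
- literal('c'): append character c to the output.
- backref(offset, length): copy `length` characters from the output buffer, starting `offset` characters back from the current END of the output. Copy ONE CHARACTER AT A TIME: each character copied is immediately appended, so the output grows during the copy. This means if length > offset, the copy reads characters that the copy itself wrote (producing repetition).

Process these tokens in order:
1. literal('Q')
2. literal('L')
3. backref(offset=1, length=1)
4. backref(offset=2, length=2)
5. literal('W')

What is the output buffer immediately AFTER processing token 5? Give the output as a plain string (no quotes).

Token 1: literal('Q'). Output: "Q"
Token 2: literal('L'). Output: "QL"
Token 3: backref(off=1, len=1). Copied 'L' from pos 1. Output: "QLL"
Token 4: backref(off=2, len=2). Copied 'LL' from pos 1. Output: "QLLLL"
Token 5: literal('W'). Output: "QLLLLW"

Answer: QLLLLW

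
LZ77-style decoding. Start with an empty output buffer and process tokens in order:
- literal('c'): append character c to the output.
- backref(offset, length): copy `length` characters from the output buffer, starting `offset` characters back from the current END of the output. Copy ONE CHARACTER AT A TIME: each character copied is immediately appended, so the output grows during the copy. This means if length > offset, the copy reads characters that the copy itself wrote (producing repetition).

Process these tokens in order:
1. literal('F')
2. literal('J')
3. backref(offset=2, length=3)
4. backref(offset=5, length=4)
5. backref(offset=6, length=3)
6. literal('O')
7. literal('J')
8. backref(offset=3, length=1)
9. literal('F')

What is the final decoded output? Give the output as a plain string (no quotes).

Token 1: literal('F'). Output: "F"
Token 2: literal('J'). Output: "FJ"
Token 3: backref(off=2, len=3) (overlapping!). Copied 'FJF' from pos 0. Output: "FJFJF"
Token 4: backref(off=5, len=4). Copied 'FJFJ' from pos 0. Output: "FJFJFFJFJ"
Token 5: backref(off=6, len=3). Copied 'JFF' from pos 3. Output: "FJFJFFJFJJFF"
Token 6: literal('O'). Output: "FJFJFFJFJJFFO"
Token 7: literal('J'). Output: "FJFJFFJFJJFFOJ"
Token 8: backref(off=3, len=1). Copied 'F' from pos 11. Output: "FJFJFFJFJJFFOJF"
Token 9: literal('F'). Output: "FJFJFFJFJJFFOJFF"

Answer: FJFJFFJFJJFFOJFF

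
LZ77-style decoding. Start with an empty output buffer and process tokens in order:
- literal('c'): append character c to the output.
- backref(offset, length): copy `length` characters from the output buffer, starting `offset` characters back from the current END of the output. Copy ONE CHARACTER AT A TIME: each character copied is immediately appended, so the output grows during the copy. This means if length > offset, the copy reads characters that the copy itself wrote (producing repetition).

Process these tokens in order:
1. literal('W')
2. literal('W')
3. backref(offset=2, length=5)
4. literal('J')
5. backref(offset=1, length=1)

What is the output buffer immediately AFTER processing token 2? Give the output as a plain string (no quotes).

Token 1: literal('W'). Output: "W"
Token 2: literal('W'). Output: "WW"

Answer: WW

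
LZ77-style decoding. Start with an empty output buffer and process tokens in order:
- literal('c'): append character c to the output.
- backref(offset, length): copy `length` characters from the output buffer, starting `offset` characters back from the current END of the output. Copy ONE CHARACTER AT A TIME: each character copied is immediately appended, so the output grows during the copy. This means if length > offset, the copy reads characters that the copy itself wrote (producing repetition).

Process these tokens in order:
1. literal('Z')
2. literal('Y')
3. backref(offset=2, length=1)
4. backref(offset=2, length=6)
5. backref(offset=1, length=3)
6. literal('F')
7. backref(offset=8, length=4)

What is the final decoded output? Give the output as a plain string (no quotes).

Token 1: literal('Z'). Output: "Z"
Token 2: literal('Y'). Output: "ZY"
Token 3: backref(off=2, len=1). Copied 'Z' from pos 0. Output: "ZYZ"
Token 4: backref(off=2, len=6) (overlapping!). Copied 'YZYZYZ' from pos 1. Output: "ZYZYZYZYZ"
Token 5: backref(off=1, len=3) (overlapping!). Copied 'ZZZ' from pos 8. Output: "ZYZYZYZYZZZZ"
Token 6: literal('F'). Output: "ZYZYZYZYZZZZF"
Token 7: backref(off=8, len=4). Copied 'YZYZ' from pos 5. Output: "ZYZYZYZYZZZZFYZYZ"

Answer: ZYZYZYZYZZZZFYZYZ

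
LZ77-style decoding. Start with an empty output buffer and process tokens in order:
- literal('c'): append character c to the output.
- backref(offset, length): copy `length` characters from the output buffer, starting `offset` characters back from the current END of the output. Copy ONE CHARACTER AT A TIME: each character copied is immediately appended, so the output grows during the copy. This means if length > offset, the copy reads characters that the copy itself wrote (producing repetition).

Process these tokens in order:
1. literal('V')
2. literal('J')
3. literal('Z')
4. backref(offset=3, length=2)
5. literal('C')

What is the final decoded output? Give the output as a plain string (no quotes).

Answer: VJZVJC

Derivation:
Token 1: literal('V'). Output: "V"
Token 2: literal('J'). Output: "VJ"
Token 3: literal('Z'). Output: "VJZ"
Token 4: backref(off=3, len=2). Copied 'VJ' from pos 0. Output: "VJZVJ"
Token 5: literal('C'). Output: "VJZVJC"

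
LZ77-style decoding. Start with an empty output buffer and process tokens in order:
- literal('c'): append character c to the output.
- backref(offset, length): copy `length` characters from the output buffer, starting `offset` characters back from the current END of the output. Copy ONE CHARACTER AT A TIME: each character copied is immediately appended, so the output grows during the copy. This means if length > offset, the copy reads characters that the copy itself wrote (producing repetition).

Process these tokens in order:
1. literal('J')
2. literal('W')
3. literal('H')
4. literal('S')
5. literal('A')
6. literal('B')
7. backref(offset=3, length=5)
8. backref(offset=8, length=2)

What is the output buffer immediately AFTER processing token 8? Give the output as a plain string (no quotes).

Answer: JWHSABSABSASA

Derivation:
Token 1: literal('J'). Output: "J"
Token 2: literal('W'). Output: "JW"
Token 3: literal('H'). Output: "JWH"
Token 4: literal('S'). Output: "JWHS"
Token 5: literal('A'). Output: "JWHSA"
Token 6: literal('B'). Output: "JWHSAB"
Token 7: backref(off=3, len=5) (overlapping!). Copied 'SABSA' from pos 3. Output: "JWHSABSABSA"
Token 8: backref(off=8, len=2). Copied 'SA' from pos 3. Output: "JWHSABSABSASA"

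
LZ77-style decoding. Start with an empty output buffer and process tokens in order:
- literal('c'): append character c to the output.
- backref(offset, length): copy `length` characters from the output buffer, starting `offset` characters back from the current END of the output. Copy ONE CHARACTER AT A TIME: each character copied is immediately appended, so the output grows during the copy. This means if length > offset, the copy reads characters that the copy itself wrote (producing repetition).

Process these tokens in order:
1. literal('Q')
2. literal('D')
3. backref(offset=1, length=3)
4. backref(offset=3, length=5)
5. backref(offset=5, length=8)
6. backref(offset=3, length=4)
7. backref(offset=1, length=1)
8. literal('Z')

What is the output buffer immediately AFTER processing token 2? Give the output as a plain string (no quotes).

Token 1: literal('Q'). Output: "Q"
Token 2: literal('D'). Output: "QD"

Answer: QD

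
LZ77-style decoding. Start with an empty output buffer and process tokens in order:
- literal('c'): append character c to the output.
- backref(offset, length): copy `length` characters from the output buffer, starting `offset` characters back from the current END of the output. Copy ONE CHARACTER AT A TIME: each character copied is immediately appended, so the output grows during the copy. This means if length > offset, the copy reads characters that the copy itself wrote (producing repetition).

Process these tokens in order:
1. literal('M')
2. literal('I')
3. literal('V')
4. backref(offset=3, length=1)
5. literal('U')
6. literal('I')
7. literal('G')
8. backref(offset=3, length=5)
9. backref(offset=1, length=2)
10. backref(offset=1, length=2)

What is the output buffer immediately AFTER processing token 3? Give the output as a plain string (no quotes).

Answer: MIV

Derivation:
Token 1: literal('M'). Output: "M"
Token 2: literal('I'). Output: "MI"
Token 3: literal('V'). Output: "MIV"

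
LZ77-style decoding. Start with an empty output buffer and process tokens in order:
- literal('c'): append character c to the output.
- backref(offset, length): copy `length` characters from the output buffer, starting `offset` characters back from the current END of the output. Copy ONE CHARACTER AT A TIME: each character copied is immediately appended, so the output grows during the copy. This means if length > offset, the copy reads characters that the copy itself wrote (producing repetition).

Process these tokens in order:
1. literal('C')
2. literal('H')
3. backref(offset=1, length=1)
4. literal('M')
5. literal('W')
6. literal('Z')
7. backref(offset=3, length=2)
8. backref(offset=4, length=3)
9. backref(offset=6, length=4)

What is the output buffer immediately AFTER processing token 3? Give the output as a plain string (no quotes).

Token 1: literal('C'). Output: "C"
Token 2: literal('H'). Output: "CH"
Token 3: backref(off=1, len=1). Copied 'H' from pos 1. Output: "CHH"

Answer: CHH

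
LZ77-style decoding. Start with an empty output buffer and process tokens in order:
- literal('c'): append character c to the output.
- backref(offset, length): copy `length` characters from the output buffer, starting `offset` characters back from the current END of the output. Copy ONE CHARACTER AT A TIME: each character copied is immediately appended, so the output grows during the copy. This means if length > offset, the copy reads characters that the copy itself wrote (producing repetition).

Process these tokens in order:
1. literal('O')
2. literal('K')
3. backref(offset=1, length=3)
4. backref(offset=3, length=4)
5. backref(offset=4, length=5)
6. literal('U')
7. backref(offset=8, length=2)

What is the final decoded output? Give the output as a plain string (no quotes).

Token 1: literal('O'). Output: "O"
Token 2: literal('K'). Output: "OK"
Token 3: backref(off=1, len=3) (overlapping!). Copied 'KKK' from pos 1. Output: "OKKKK"
Token 4: backref(off=3, len=4) (overlapping!). Copied 'KKKK' from pos 2. Output: "OKKKKKKKK"
Token 5: backref(off=4, len=5) (overlapping!). Copied 'KKKKK' from pos 5. Output: "OKKKKKKKKKKKKK"
Token 6: literal('U'). Output: "OKKKKKKKKKKKKKU"
Token 7: backref(off=8, len=2). Copied 'KK' from pos 7. Output: "OKKKKKKKKKKKKKUKK"

Answer: OKKKKKKKKKKKKKUKK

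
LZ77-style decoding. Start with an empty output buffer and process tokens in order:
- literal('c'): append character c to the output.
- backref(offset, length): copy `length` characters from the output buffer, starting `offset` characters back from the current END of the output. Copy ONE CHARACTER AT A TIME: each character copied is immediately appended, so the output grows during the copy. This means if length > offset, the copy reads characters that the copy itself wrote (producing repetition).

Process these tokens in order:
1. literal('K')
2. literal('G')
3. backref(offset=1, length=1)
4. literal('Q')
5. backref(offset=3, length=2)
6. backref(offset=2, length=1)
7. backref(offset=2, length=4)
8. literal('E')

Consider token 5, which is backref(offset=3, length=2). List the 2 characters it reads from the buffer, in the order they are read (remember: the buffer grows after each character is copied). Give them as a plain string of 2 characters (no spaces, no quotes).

Token 1: literal('K'). Output: "K"
Token 2: literal('G'). Output: "KG"
Token 3: backref(off=1, len=1). Copied 'G' from pos 1. Output: "KGG"
Token 4: literal('Q'). Output: "KGGQ"
Token 5: backref(off=3, len=2). Buffer before: "KGGQ" (len 4)
  byte 1: read out[1]='G', append. Buffer now: "KGGQG"
  byte 2: read out[2]='G', append. Buffer now: "KGGQGG"

Answer: GG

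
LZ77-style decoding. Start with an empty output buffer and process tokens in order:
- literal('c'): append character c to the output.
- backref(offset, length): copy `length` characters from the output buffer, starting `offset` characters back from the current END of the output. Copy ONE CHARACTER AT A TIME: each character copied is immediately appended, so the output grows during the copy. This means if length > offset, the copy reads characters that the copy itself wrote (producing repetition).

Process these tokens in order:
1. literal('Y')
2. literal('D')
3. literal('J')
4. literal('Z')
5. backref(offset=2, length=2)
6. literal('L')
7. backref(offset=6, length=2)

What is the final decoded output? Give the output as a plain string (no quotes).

Answer: YDJZJZLDJ

Derivation:
Token 1: literal('Y'). Output: "Y"
Token 2: literal('D'). Output: "YD"
Token 3: literal('J'). Output: "YDJ"
Token 4: literal('Z'). Output: "YDJZ"
Token 5: backref(off=2, len=2). Copied 'JZ' from pos 2. Output: "YDJZJZ"
Token 6: literal('L'). Output: "YDJZJZL"
Token 7: backref(off=6, len=2). Copied 'DJ' from pos 1. Output: "YDJZJZLDJ"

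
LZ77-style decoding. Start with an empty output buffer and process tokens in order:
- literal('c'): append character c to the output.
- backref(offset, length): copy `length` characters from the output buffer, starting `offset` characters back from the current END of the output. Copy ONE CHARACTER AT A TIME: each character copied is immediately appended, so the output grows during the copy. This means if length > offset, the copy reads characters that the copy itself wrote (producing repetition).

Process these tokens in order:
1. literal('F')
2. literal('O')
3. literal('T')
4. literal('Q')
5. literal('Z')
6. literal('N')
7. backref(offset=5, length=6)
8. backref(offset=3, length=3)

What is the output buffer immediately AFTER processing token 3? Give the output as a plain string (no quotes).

Token 1: literal('F'). Output: "F"
Token 2: literal('O'). Output: "FO"
Token 3: literal('T'). Output: "FOT"

Answer: FOT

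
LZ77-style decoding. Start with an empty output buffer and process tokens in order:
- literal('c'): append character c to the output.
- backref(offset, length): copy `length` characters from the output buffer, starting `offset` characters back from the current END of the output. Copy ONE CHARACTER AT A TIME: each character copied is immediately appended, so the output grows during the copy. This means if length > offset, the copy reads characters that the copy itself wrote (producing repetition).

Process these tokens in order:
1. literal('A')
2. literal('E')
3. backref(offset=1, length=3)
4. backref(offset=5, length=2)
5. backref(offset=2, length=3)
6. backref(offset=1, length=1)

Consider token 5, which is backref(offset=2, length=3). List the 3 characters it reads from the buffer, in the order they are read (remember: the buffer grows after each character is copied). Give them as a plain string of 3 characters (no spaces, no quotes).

Answer: AEA

Derivation:
Token 1: literal('A'). Output: "A"
Token 2: literal('E'). Output: "AE"
Token 3: backref(off=1, len=3) (overlapping!). Copied 'EEE' from pos 1. Output: "AEEEE"
Token 4: backref(off=5, len=2). Copied 'AE' from pos 0. Output: "AEEEEAE"
Token 5: backref(off=2, len=3). Buffer before: "AEEEEAE" (len 7)
  byte 1: read out[5]='A', append. Buffer now: "AEEEEAEA"
  byte 2: read out[6]='E', append. Buffer now: "AEEEEAEAE"
  byte 3: read out[7]='A', append. Buffer now: "AEEEEAEAEA"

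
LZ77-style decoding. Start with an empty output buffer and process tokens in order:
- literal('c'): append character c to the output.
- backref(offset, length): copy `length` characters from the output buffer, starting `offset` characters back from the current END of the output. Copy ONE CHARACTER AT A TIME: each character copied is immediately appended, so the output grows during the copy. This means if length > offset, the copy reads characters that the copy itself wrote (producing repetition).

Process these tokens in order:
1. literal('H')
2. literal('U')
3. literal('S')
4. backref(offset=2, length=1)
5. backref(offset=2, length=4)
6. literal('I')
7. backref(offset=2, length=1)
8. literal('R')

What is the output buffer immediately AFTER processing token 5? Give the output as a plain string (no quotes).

Token 1: literal('H'). Output: "H"
Token 2: literal('U'). Output: "HU"
Token 3: literal('S'). Output: "HUS"
Token 4: backref(off=2, len=1). Copied 'U' from pos 1. Output: "HUSU"
Token 5: backref(off=2, len=4) (overlapping!). Copied 'SUSU' from pos 2. Output: "HUSUSUSU"

Answer: HUSUSUSU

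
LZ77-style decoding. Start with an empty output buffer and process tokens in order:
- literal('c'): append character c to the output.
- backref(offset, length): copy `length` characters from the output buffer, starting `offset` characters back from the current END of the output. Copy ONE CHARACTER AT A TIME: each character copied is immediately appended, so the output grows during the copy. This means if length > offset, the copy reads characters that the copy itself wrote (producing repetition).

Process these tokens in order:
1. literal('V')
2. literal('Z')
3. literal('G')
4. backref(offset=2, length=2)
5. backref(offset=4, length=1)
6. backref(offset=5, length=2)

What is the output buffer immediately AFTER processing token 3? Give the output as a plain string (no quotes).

Token 1: literal('V'). Output: "V"
Token 2: literal('Z'). Output: "VZ"
Token 3: literal('G'). Output: "VZG"

Answer: VZG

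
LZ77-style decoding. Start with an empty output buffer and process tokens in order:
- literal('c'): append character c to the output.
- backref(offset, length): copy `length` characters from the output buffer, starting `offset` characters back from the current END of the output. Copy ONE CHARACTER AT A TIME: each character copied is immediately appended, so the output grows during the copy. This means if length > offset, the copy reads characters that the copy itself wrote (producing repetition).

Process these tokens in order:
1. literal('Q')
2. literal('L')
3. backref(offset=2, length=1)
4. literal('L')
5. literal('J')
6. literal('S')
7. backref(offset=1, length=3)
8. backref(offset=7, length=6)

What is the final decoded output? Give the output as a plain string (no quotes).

Token 1: literal('Q'). Output: "Q"
Token 2: literal('L'). Output: "QL"
Token 3: backref(off=2, len=1). Copied 'Q' from pos 0. Output: "QLQ"
Token 4: literal('L'). Output: "QLQL"
Token 5: literal('J'). Output: "QLQLJ"
Token 6: literal('S'). Output: "QLQLJS"
Token 7: backref(off=1, len=3) (overlapping!). Copied 'SSS' from pos 5. Output: "QLQLJSSSS"
Token 8: backref(off=7, len=6). Copied 'QLJSSS' from pos 2. Output: "QLQLJSSSSQLJSSS"

Answer: QLQLJSSSSQLJSSS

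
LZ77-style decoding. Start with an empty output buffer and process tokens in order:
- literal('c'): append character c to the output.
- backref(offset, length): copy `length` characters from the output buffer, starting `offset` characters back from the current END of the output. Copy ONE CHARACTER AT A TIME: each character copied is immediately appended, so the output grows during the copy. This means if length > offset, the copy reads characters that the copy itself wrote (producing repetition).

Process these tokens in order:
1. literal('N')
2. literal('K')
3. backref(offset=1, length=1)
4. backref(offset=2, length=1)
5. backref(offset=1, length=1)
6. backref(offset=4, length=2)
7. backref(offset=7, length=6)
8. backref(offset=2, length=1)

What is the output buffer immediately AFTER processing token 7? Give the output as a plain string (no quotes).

Token 1: literal('N'). Output: "N"
Token 2: literal('K'). Output: "NK"
Token 3: backref(off=1, len=1). Copied 'K' from pos 1. Output: "NKK"
Token 4: backref(off=2, len=1). Copied 'K' from pos 1. Output: "NKKK"
Token 5: backref(off=1, len=1). Copied 'K' from pos 3. Output: "NKKKK"
Token 6: backref(off=4, len=2). Copied 'KK' from pos 1. Output: "NKKKKKK"
Token 7: backref(off=7, len=6). Copied 'NKKKKK' from pos 0. Output: "NKKKKKKNKKKKK"

Answer: NKKKKKKNKKKKK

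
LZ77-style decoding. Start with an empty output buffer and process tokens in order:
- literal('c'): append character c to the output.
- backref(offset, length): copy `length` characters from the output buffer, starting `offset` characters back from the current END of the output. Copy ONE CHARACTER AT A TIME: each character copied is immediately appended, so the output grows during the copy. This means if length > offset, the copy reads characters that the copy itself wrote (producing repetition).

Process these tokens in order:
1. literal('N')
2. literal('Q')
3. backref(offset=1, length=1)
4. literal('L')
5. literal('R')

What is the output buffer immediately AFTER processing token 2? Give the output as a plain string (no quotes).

Answer: NQ

Derivation:
Token 1: literal('N'). Output: "N"
Token 2: literal('Q'). Output: "NQ"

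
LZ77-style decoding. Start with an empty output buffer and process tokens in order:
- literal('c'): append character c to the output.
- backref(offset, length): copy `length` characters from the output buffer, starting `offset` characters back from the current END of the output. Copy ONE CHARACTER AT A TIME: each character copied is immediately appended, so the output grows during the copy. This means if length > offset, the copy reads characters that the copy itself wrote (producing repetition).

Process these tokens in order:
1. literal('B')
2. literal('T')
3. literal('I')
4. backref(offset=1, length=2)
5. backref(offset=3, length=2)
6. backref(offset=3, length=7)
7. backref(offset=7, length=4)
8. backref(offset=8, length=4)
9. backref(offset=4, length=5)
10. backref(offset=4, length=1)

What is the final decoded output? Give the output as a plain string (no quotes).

Token 1: literal('B'). Output: "B"
Token 2: literal('T'). Output: "BT"
Token 3: literal('I'). Output: "BTI"
Token 4: backref(off=1, len=2) (overlapping!). Copied 'II' from pos 2. Output: "BTIII"
Token 5: backref(off=3, len=2). Copied 'II' from pos 2. Output: "BTIIIII"
Token 6: backref(off=3, len=7) (overlapping!). Copied 'IIIIIII' from pos 4. Output: "BTIIIIIIIIIIII"
Token 7: backref(off=7, len=4). Copied 'IIII' from pos 7. Output: "BTIIIIIIIIIIIIIIII"
Token 8: backref(off=8, len=4). Copied 'IIII' from pos 10. Output: "BTIIIIIIIIIIIIIIIIIIII"
Token 9: backref(off=4, len=5) (overlapping!). Copied 'IIIII' from pos 18. Output: "BTIIIIIIIIIIIIIIIIIIIIIIIII"
Token 10: backref(off=4, len=1). Copied 'I' from pos 23. Output: "BTIIIIIIIIIIIIIIIIIIIIIIIIII"

Answer: BTIIIIIIIIIIIIIIIIIIIIIIIIII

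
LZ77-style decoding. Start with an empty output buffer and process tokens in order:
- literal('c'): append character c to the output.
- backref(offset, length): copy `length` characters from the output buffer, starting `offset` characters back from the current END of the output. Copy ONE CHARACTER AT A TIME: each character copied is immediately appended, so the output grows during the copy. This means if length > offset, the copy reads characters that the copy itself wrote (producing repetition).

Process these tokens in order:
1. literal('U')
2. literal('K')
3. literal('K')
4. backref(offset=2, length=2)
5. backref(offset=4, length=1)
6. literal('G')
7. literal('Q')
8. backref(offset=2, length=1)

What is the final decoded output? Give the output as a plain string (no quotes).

Answer: UKKKKKGQG

Derivation:
Token 1: literal('U'). Output: "U"
Token 2: literal('K'). Output: "UK"
Token 3: literal('K'). Output: "UKK"
Token 4: backref(off=2, len=2). Copied 'KK' from pos 1. Output: "UKKKK"
Token 5: backref(off=4, len=1). Copied 'K' from pos 1. Output: "UKKKKK"
Token 6: literal('G'). Output: "UKKKKKG"
Token 7: literal('Q'). Output: "UKKKKKGQ"
Token 8: backref(off=2, len=1). Copied 'G' from pos 6. Output: "UKKKKKGQG"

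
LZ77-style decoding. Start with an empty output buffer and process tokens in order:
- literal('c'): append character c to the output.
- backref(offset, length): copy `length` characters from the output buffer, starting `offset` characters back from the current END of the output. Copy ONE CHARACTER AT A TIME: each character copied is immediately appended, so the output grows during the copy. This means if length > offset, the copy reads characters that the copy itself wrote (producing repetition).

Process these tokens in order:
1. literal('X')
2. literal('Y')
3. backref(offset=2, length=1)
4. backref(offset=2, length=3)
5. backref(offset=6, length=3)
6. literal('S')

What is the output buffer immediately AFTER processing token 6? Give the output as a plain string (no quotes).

Token 1: literal('X'). Output: "X"
Token 2: literal('Y'). Output: "XY"
Token 3: backref(off=2, len=1). Copied 'X' from pos 0. Output: "XYX"
Token 4: backref(off=2, len=3) (overlapping!). Copied 'YXY' from pos 1. Output: "XYXYXY"
Token 5: backref(off=6, len=3). Copied 'XYX' from pos 0. Output: "XYXYXYXYX"
Token 6: literal('S'). Output: "XYXYXYXYXS"

Answer: XYXYXYXYXS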